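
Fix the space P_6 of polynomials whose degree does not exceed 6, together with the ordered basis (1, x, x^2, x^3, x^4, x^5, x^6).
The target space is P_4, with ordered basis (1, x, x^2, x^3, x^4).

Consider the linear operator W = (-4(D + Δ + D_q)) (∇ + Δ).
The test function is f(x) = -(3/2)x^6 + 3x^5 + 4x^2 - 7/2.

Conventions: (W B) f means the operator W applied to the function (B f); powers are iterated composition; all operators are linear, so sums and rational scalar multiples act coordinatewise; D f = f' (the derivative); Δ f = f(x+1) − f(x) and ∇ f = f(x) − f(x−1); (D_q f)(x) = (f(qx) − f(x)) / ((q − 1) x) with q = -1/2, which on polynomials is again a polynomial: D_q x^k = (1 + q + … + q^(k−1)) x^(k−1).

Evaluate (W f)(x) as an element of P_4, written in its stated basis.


the image equals g(x) = (1539/2)x^4 - 315x^3 + 1620x^2 - 480x - 24

∇ f = -9x^5 + (75/2)x^4 - 60x^3 + (105/2)x^2 - 16x + 1/2
Δ f = -9x^5 - (15/2)x^4 + (15/2)x^2 + 14x + 11/2
(∇ + Δ) f = -18x^5 + 30x^4 - 60x^3 + 60x^2 - 2x + 6
D (∇ + Δ) f = -90x^4 + 120x^3 - 180x^2 + 120x - 2
Δ (∇ + Δ) f = -90x^4 - 60x^3 - 180x^2 - 30x + 10
D_q (∇ + Δ) f = -(99/8)x^4 + (75/4)x^3 - 45x^2 + 30x - 2
(D + Δ + D_q) (∇ + Δ) f = -(1539/8)x^4 + (315/4)x^3 - 405x^2 + 120x + 6
(-4(D + Δ + D_q)) (∇ + Δ) f = (1539/2)x^4 - 315x^3 + 1620x^2 - 480x - 24


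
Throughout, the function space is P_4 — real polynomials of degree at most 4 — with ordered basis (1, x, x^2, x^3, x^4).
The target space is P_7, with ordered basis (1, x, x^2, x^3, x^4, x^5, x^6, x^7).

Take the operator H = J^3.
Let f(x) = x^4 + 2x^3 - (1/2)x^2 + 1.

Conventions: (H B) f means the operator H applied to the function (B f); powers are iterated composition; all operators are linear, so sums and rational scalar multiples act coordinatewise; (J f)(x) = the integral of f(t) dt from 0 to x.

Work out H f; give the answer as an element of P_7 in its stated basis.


g(x) = (1/210)x^7 + (1/60)x^6 - (1/120)x^5 + (1/6)x^3

J f = (1/5)x^5 + (1/2)x^4 - (1/6)x^3 + x
J J f = (1/30)x^6 + (1/10)x^5 - (1/24)x^4 + (1/2)x^2
J J J f = (1/210)x^7 + (1/60)x^6 - (1/120)x^5 + (1/6)x^3


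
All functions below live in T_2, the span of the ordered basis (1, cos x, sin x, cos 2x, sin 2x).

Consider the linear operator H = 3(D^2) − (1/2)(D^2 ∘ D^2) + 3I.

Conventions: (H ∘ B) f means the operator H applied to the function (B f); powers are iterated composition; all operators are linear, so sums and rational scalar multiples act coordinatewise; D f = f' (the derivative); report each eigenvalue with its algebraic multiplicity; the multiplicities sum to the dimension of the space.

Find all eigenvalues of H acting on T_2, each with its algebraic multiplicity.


λ = -17 (multiplicity 2), λ = -1/2 (multiplicity 2), λ = 3 (multiplicity 1)

image of 1: 3
image of cos x: -(1/2)cos x
image of sin x: -(1/2)sin x
image of cos 2x: -17cos 2x
image of sin 2x: -17sin 2x
the matrix is diagonal; its diagonal is (3, -1/2, -1/2, -17, -17)
for a triangular matrix the eigenvalues are the diagonal entries, with algebraic multiplicity their repetition count


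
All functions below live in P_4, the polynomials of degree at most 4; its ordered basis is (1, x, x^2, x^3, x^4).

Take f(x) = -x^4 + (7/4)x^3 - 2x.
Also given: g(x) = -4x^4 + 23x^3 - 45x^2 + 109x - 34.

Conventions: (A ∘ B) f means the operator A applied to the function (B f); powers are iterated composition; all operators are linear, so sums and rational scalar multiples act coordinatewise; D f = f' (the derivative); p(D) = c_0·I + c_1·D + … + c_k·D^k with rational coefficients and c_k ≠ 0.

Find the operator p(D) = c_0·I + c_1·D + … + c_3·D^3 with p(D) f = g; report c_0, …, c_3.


p(D) = 4·I − 4·D + 2·D^2 − 4·D^3, i.e. c_0 = 4, c_1 = -4, c_2 = 2, c_3 = -4

D^0 f = -x^4 + (7/4)x^3 - 2x
D^1 f = -4x^3 + (21/4)x^2 - 2
D^2 f = -12x^2 + (21/2)x
D^3 f = -24x + 21/2
matching coefficients of g against c_0 f + c_1 Df + … from the top degree down determines the c_i
solution: c_0 = 4, c_1 = -4, c_2 = 2, c_3 = -4


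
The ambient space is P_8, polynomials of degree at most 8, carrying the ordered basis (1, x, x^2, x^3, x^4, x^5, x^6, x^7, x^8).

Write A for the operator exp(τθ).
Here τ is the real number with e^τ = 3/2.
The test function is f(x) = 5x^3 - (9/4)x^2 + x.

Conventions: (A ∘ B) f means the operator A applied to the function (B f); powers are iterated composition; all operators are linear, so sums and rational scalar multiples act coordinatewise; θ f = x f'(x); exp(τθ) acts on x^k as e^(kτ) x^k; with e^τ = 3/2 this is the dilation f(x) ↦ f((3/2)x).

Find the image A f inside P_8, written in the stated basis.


the result is g(x) = (135/8)x^3 - (81/16)x^2 + (3/2)x

exp(τθ) x^k = e^(kτ) x^k; with e^τ = 3/2 this sends x^k to (3/2)^k x^k
x ↦ 3/2 x
x^2 ↦ 9/4 x^2
x^3 ↦ 27/8 x^3
applying this coordinatewise to f: exp(τθ) f = (135/8)x^3 - (81/16)x^2 + (3/2)x


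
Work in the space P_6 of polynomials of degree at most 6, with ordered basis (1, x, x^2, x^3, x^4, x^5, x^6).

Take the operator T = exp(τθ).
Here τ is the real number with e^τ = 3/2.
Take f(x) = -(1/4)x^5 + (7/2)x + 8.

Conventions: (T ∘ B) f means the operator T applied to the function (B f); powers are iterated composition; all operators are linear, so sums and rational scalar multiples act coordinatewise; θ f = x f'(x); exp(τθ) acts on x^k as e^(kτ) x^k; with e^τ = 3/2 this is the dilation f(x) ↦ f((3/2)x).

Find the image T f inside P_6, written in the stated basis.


the image equals g(x) = -(243/128)x^5 + (21/4)x + 8

exp(τθ) x^k = e^(kτ) x^k; with e^τ = 3/2 this sends x^k to (3/2)^k x^k
x ↦ 3/2 x
x^5 ↦ 243/32 x^5
applying this coordinatewise to f: exp(τθ) f = -(243/128)x^5 + (21/4)x + 8


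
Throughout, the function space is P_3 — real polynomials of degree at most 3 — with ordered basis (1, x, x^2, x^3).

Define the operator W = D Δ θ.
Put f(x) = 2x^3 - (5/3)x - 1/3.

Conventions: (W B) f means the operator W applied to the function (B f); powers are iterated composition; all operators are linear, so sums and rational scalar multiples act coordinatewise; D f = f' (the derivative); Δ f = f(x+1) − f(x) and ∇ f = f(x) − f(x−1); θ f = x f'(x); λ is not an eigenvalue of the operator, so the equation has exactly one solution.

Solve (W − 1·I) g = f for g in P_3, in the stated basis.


write g with unknown coordinates in the stated basis and equate coefficients in (W − 1·I) g = f
solving from the highest basis element down gives g = -2x^3 - (103/3)x - 53/3
check: W g = -36x - 18
so W g − 1·g = 2x^3 - (5/3)x - 1/3 = f ✓

the image equals g(x) = -2x^3 - (103/3)x - 53/3


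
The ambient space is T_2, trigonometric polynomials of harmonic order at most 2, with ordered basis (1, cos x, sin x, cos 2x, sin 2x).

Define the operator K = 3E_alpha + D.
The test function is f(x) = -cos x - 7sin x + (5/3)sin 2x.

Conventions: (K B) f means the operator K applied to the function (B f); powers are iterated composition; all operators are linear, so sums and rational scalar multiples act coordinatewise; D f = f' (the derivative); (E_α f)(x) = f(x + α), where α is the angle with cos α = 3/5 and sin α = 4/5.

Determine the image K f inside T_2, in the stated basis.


E_alpha f = -(31/5)cos x - (17/5)sin x + (8/5)cos 2x - (7/15)sin 2x
(3E_alpha) f = -(93/5)cos x - (51/5)sin x + (24/5)cos 2x - (7/5)sin 2x
D f = -7cos x + sin x + (10/3)cos 2x
(3E_alpha + D) f = -(128/5)cos x - (46/5)sin x + (122/15)cos 2x - (7/5)sin 2x

the result is g(x) = -(128/5)cos x - (46/5)sin x + (122/15)cos 2x - (7/5)sin 2x


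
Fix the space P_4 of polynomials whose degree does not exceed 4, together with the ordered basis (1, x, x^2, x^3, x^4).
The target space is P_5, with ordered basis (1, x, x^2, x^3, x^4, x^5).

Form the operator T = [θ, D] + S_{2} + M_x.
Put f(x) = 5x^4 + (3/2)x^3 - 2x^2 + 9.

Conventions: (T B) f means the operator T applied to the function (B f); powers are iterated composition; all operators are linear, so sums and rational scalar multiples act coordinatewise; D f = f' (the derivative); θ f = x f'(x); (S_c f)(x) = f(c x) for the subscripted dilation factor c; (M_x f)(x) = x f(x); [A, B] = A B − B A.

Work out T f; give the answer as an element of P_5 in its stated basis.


the result is g(x) = 5x^5 + (163/2)x^4 - 10x^3 - (25/2)x^2 + 13x + 9

D f = 20x^3 + (9/2)x^2 - 4x
θ D f = 60x^3 + 9x^2 - 4x
θ f = 20x^4 + (9/2)x^3 - 4x^2
D θ f = 80x^3 + (27/2)x^2 - 8x
[θ, D] f = -20x^3 - (9/2)x^2 + 4x
S_{2} f = 80x^4 + 12x^3 - 8x^2 + 9
M_x f = 5x^5 + (3/2)x^4 - 2x^3 + 9x
([θ, D] + S_{2} + M_x) f = 5x^5 + (163/2)x^4 - 10x^3 - (25/2)x^2 + 13x + 9


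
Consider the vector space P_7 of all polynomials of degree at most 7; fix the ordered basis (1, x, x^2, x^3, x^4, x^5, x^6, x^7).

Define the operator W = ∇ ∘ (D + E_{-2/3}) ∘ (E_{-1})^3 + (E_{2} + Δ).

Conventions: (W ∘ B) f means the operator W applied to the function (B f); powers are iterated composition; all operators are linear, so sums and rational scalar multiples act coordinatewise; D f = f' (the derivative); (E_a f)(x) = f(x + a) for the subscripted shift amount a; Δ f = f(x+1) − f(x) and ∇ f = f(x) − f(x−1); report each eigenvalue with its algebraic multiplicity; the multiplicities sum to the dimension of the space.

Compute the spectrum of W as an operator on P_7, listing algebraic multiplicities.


image of 1: 1
image of x: x + 4
image of x^2: x^2 + 8x - 4/3
image of x^3: x^3 + 12x^2 - 4x + 121/3
image of x^4: x^4 + 16x^3 - 8x^2 + (484/3)x - 3470/27
image of x^5: x^5 + 20x^4 - (40/3)x^3 + (1210/3)x^2 - (17350/27)x + 57389/81
image of x^6: x^6 + 24x^5 - 20x^4 + (2420/3)x^3 - (17350/9)x^2 + (114778/27)x - 254944/81
image of x^7: x^7 + 28x^6 - 28x^5 + (4235/3)x^4 - (121450/27)x^3 + (401723/27)x^2 - (1784608/81)x + 11554351/729
the matrix is upper triangular; its diagonal is (1, 1, 1, 1, 1, 1, 1, 1)
for a triangular matrix the eigenvalues are the diagonal entries, with algebraic multiplicity their repetition count

λ = 1 (multiplicity 8)


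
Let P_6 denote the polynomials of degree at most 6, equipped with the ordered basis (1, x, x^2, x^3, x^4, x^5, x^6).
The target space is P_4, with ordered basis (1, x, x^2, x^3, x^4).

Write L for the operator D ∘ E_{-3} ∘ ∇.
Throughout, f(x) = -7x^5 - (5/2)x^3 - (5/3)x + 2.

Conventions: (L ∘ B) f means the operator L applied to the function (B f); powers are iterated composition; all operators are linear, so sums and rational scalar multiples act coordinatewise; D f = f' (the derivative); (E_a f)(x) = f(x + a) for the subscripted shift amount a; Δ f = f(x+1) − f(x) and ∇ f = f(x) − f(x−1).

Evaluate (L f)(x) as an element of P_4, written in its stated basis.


the image equals g(x) = -140x^3 + 1470x^2 - 5195x + 12355/2

∇ f = -35x^4 + 70x^3 - (155/2)x^2 + (85/2)x - 67/6
E_{-3} ∇ f = -35x^4 + 490x^3 - (5195/2)x^2 + (12355/2)x - 33367/6
D E_{-3} ∇ f = -140x^3 + 1470x^2 - 5195x + 12355/2


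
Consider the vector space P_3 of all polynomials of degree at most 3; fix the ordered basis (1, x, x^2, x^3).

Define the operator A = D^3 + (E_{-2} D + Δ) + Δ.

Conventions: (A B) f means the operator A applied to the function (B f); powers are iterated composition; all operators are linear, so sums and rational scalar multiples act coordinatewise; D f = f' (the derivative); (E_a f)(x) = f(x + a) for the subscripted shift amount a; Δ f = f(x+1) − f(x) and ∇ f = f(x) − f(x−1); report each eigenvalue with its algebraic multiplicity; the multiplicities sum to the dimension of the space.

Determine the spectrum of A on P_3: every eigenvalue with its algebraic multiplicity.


image of 1: 0
image of x: 3
image of x^2: 6x - 2
image of x^3: 9x^2 - 6x + 20
the matrix is upper triangular; its diagonal is (0, 0, 0, 0)
for a triangular matrix the eigenvalues are the diagonal entries, with algebraic multiplicity their repetition count

λ = 0 (multiplicity 4)


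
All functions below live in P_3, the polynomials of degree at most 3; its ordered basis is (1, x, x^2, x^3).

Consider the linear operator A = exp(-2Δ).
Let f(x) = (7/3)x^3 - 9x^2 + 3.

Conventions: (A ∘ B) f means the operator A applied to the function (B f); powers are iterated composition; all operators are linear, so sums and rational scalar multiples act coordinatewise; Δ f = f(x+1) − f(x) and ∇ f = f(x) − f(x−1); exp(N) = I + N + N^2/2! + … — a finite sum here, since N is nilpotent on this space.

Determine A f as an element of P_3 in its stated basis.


the result is g(x) = (7/3)x^3 - 23x^2 + 50x - 31/3

order-1 term: -14x^2 + 22x + 40/3
order-2 term: 28x - 8
order-3 term: -56/3
the series for exp(-2Δ) f terminates at order 3
exp(-2Δ) f = (7/3)x^3 - 23x^2 + 50x - 31/3


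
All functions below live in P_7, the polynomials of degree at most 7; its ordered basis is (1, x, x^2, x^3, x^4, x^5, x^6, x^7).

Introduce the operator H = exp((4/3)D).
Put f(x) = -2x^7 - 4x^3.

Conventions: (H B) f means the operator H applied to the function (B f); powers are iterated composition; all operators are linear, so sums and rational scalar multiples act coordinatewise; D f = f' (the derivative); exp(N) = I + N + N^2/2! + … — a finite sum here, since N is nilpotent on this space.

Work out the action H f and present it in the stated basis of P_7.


order-1 term: -(56/3)x^6 - 16x^2
order-2 term: -(224/3)x^5 - (64/3)x
order-3 term: -(4480/27)x^4 - 256/27
order-4 term: -(17920/81)x^3
order-5 term: -(14336/81)x^2
order-6 term: -(57344/729)x
order-7 term: -32768/2187
the series for exp((4/3)D) f terminates at order 7
exp((4/3)D) f = -2x^7 - (56/3)x^6 - (224/3)x^5 - (4480/27)x^4 - (18244/81)x^3 - (15632/81)x^2 - (72896/729)x - 53504/2187

the image equals g(x) = -2x^7 - (56/3)x^6 - (224/3)x^5 - (4480/27)x^4 - (18244/81)x^3 - (15632/81)x^2 - (72896/729)x - 53504/2187


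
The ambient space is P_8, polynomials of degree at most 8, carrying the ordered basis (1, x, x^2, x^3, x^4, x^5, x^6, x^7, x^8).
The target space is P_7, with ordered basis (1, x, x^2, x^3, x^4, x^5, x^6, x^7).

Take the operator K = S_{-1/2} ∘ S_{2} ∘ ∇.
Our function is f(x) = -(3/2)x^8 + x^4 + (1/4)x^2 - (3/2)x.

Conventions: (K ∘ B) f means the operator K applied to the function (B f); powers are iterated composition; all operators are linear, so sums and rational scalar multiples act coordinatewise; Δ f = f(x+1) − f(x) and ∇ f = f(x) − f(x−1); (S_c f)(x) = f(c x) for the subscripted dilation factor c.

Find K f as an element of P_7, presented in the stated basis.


the image equals g(x) = 12x^7 + 42x^6 + 84x^5 + 105x^4 + 80x^3 + 36x^2 + (15/2)x - 5/4

∇ f = -12x^7 + 42x^6 - 84x^5 + 105x^4 - 80x^3 + 36x^2 - (15/2)x - 5/4
S_{2} ∇ f = -1536x^7 + 2688x^6 - 2688x^5 + 1680x^4 - 640x^3 + 144x^2 - 15x - 5/4
S_{-1/2} S_{2} ∇ f = 12x^7 + 42x^6 + 84x^5 + 105x^4 + 80x^3 + 36x^2 + (15/2)x - 5/4


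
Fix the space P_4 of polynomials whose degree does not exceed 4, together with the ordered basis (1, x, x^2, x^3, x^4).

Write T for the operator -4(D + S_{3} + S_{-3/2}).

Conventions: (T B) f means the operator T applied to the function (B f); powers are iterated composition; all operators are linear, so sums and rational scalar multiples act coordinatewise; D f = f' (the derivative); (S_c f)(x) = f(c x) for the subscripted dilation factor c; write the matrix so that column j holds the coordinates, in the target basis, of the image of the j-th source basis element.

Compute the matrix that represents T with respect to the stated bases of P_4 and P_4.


image of 1: -8
image of x: -6x - 4
image of x^2: -45x^2 - 8x
image of x^3: -(189/2)x^3 - 12x^2
image of x^4: -(1377/4)x^4 - 16x^3
each image's coordinates form column j of the matrix

the matrix is [[-8, -4, 0, 0, 0]; [0, -6, -8, 0, 0]; [0, 0, -45, -12, 0]; [0, 0, 0, -189/2, -16]; [0, 0, 0, 0, -1377/4]] (rows listed top to bottom)


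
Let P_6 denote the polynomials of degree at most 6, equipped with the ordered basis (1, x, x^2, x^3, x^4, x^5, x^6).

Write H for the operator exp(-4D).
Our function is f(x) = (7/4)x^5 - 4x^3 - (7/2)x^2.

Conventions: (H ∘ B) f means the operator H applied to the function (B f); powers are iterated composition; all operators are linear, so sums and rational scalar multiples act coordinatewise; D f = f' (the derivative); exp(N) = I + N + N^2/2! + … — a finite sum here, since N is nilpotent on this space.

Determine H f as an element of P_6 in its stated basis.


order-1 term: -35x^4 + 48x^2 + 28x
order-2 term: 280x^3 - 192x - 56
order-3 term: -1120x^2 + 256
order-4 term: 2240x
order-5 term: -1792
the series for exp(-4D) f terminates at order 5
exp(-4D) f = (7/4)x^5 - 35x^4 + 276x^3 - (2151/2)x^2 + 2076x - 1592

the result is g(x) = (7/4)x^5 - 35x^4 + 276x^3 - (2151/2)x^2 + 2076x - 1592


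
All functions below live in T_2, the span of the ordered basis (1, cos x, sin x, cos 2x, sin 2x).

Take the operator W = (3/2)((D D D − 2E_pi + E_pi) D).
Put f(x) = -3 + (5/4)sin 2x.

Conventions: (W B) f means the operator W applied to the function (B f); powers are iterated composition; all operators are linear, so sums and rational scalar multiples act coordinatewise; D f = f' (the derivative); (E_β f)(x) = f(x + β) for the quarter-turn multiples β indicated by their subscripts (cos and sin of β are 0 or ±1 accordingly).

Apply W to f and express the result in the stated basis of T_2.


g(x) = -(15/4)cos 2x + 30sin 2x

D f = (5/2)cos 2x
D D f = -5sin 2x
D D D f = -10cos 2x
D D D D f = 20sin 2x
E_pi D f = (5/2)cos 2x
(-2E_pi) D f = -5cos 2x
E_pi D f = (5/2)cos 2x
(D D D − 2E_pi + E_pi) D f = -(5/2)cos 2x + 20sin 2x
((3/2)((D D D − 2E_pi + E_pi) D)) f = -(15/4)cos 2x + 30sin 2x


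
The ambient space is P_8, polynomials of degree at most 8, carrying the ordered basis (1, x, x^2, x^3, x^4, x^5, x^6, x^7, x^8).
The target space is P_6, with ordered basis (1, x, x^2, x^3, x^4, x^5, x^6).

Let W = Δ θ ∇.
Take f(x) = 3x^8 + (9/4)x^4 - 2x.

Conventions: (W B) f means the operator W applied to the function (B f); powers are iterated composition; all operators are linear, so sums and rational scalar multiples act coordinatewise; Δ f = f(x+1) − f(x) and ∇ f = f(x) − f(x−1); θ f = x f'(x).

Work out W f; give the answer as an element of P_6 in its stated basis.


∇ f = 24x^7 - 84x^6 + 168x^5 - 210x^4 + 177x^3 - (195/2)x^2 + 33x - 29/4
θ ∇ f = 168x^7 - 504x^6 + 840x^5 - 840x^4 + 531x^3 - 195x^2 + 33x
Δ θ ∇ f = 1176x^6 + 504x^5 + 2520x^4 + 840x^3 + 921x^2 + 195x + 33

g(x) = 1176x^6 + 504x^5 + 2520x^4 + 840x^3 + 921x^2 + 195x + 33


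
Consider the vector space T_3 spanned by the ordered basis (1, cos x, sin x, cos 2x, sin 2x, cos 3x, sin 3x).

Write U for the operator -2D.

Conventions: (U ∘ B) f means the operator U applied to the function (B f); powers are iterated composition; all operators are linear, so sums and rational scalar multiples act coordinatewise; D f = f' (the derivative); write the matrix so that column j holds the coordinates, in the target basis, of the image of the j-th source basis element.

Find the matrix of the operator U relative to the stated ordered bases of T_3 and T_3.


the matrix is [[0, 0, 0, 0, 0, 0, 0]; [0, 0, -2, 0, 0, 0, 0]; [0, 2, 0, 0, 0, 0, 0]; [0, 0, 0, 0, -4, 0, 0]; [0, 0, 0, 4, 0, 0, 0]; [0, 0, 0, 0, 0, 0, -6]; [0, 0, 0, 0, 0, 6, 0]] (rows listed top to bottom)

image of 1: 0
image of cos x: 2sin x
image of sin x: -2cos x
image of cos 2x: 4sin 2x
image of sin 2x: -4cos 2x
image of cos 3x: 6sin 3x
image of sin 3x: -6cos 3x
each image's coordinates form column j of the matrix


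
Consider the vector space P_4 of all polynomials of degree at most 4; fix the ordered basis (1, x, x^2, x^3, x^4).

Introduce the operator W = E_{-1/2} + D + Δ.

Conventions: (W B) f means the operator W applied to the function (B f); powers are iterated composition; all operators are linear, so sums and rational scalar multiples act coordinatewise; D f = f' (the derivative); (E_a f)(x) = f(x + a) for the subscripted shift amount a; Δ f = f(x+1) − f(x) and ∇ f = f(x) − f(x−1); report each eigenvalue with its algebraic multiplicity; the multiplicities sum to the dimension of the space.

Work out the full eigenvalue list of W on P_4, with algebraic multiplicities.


image of 1: 1
image of x: x + 3/2
image of x^2: x^2 + 3x + 5/4
image of x^3: x^3 + (9/2)x^2 + (15/4)x + 7/8
image of x^4: x^4 + 6x^3 + (15/2)x^2 + (7/2)x + 17/16
the matrix is upper triangular; its diagonal is (1, 1, 1, 1, 1)
for a triangular matrix the eigenvalues are the diagonal entries, with algebraic multiplicity their repetition count

λ = 1 (multiplicity 5)


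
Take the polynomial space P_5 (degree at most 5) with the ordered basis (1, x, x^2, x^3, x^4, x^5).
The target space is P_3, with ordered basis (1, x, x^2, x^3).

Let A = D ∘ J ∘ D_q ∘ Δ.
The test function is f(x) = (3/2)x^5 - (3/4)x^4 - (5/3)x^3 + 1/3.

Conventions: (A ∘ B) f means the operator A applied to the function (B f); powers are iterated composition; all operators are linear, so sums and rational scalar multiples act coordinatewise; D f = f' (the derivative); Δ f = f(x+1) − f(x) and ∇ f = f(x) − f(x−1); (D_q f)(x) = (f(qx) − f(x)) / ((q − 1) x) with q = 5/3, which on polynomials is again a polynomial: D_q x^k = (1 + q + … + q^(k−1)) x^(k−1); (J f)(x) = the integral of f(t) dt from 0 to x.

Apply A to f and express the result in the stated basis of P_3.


g(x) = (680/9)x^3 + (196/3)x^2 + (44/3)x - 1/2

Δ f = (15/2)x^4 + 12x^3 + (11/2)x^2 - (1/2)x - 11/12
D_q Δ f = (680/9)x^3 + (196/3)x^2 + (44/3)x - 1/2
J D_q Δ f = (170/9)x^4 + (196/9)x^3 + (22/3)x^2 - (1/2)x
D (J ∘ D_q ∘ Δ) f = (680/9)x^3 + (196/3)x^2 + (44/3)x - 1/2


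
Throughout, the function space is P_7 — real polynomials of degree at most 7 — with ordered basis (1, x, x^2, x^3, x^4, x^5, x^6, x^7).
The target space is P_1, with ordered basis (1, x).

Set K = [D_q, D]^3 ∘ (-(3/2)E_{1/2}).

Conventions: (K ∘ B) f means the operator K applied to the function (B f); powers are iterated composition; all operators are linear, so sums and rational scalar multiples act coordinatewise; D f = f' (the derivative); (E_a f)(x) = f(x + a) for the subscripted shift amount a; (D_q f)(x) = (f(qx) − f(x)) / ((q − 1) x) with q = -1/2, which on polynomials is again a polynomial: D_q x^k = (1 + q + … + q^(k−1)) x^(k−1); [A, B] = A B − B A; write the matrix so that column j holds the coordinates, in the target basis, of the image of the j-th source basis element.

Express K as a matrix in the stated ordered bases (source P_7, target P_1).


the matrix is [[0, 0, 0, 0, 0, 0, -2187/1024, -15309/2048]; [0, 0, 0, 0, 0, 0, 0, 0]] (rows listed top to bottom)

image of 1: 0
image of x: 0
image of x^2: 0
image of x^3: 0
image of x^4: 0
image of x^5: 0
image of x^6: -2187/1024
image of x^7: -15309/2048
each image's coordinates form column j of the matrix


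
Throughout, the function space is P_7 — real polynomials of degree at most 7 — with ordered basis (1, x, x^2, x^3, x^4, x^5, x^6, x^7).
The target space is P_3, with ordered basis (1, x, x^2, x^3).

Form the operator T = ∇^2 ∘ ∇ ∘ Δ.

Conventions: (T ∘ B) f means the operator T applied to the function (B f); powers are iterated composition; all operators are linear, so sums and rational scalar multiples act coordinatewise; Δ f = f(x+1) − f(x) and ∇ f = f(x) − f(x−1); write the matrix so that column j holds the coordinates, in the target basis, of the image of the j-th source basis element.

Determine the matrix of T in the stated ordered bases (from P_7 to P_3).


image of 1: 0
image of x: 0
image of x^2: 0
image of x^3: 0
image of x^4: 24
image of x^5: 120x - 120
image of x^6: 360x^2 - 720x + 480
image of x^7: 840x^3 - 2520x^2 + 3360x - 1680
each image's coordinates form column j of the matrix

the matrix is [[0, 0, 0, 0, 24, -120, 480, -1680]; [0, 0, 0, 0, 0, 120, -720, 3360]; [0, 0, 0, 0, 0, 0, 360, -2520]; [0, 0, 0, 0, 0, 0, 0, 840]] (rows listed top to bottom)


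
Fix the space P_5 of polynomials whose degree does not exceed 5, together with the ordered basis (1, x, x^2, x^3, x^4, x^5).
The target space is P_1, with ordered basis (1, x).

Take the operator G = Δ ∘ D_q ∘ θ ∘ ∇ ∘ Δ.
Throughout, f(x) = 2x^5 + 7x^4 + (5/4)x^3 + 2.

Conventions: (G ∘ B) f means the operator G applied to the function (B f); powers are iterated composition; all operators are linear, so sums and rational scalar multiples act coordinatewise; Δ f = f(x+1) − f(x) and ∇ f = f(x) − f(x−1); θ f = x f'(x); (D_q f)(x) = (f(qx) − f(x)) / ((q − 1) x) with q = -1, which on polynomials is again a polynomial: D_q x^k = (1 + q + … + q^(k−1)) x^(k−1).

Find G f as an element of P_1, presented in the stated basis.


Δ f = 10x^4 + 48x^3 + (263/4)x^2 + (167/4)x + 41/4
∇ Δ f = 40x^3 + 84x^2 + (55/2)x + 14
θ ∇ Δ f = 120x^3 + 168x^2 + (55/2)x
D_q (θ ∘ ∇ ∘ Δ) f = 120x^2 + 55/2
Δ D_q (θ ∘ ∇ ∘ Δ) f = 240x + 120

the image equals g(x) = 240x + 120


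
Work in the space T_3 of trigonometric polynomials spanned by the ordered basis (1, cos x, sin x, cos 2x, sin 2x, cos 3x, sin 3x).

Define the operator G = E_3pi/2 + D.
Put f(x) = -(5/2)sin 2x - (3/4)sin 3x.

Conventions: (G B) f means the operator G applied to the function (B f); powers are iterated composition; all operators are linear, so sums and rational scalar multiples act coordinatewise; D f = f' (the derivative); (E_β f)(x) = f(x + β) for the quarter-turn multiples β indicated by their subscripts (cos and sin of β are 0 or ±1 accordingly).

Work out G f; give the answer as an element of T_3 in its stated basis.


E_3pi/2 f = (5/2)sin 2x - (3/4)cos 3x
D f = -5cos 2x - (9/4)cos 3x
(E_3pi/2 + D) f = -5cos 2x + (5/2)sin 2x - 3cos 3x

the result is g(x) = -5cos 2x + (5/2)sin 2x - 3cos 3x


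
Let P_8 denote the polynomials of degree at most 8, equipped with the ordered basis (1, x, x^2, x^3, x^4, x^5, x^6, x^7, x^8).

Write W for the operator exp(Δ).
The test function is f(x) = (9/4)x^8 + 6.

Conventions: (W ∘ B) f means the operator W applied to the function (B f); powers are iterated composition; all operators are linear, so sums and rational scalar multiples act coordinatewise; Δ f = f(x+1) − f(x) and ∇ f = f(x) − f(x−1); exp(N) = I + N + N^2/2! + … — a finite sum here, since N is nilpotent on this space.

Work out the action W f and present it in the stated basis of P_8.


the result is g(x) = (9/4)x^8 + 18x^7 + 126x^6 + 630x^5 + (4725/2)x^4 + 6552x^3 + 12789x^2 + 15786x + 9321

order-1 term: 18x^7 + 63x^6 + 126x^5 + (315/2)x^4 + 126x^3 + 63x^2 + 18x + 9/4
order-2 term: 63x^6 + 378x^5 + (2205/2)x^4 + 1890x^3 + 1953x^2 + 1134x + 1143/4
order-3 term: 126x^5 + 945x^4 + 3150x^3 + 5670x^2 + 5418x + 4347/2
order-4 term: (315/2)x^4 + 1260x^3 + 4095x^2 + 6300x + 15309/4
order-5 term: 126x^3 + 945x^2 + 2520x + 4725/2
order-6 term: 63x^2 + 378x + 1197/2
order-7 term: 18x + 63
order-8 term: 9/4
the series for exp(Δ) f terminates at order 8
exp(Δ) f = (9/4)x^8 + 18x^7 + 126x^6 + 630x^5 + (4725/2)x^4 + 6552x^3 + 12789x^2 + 15786x + 9321


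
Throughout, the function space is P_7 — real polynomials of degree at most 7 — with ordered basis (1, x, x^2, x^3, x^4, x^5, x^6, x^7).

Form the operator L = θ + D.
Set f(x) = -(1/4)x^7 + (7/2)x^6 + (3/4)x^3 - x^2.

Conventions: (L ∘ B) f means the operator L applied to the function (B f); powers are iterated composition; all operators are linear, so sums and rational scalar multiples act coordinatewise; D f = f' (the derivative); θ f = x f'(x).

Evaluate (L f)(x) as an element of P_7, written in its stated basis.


the result is g(x) = -(7/4)x^7 + (77/4)x^6 + 21x^5 + (9/4)x^3 + (1/4)x^2 - 2x

θ f = -(7/4)x^7 + 21x^6 + (9/4)x^3 - 2x^2
D f = -(7/4)x^6 + 21x^5 + (9/4)x^2 - 2x
(θ + D) f = -(7/4)x^7 + (77/4)x^6 + 21x^5 + (9/4)x^3 + (1/4)x^2 - 2x


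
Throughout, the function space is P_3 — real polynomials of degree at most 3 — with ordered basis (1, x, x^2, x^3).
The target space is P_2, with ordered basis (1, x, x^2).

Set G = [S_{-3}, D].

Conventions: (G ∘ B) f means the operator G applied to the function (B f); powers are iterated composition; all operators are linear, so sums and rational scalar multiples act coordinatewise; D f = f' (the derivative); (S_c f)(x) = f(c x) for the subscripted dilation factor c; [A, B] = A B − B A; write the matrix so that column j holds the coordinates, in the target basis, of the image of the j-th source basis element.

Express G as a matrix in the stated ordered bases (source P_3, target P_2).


the matrix is [[0, 4, 0, 0]; [0, 0, -24, 0]; [0, 0, 0, 108]] (rows listed top to bottom)

image of 1: 0
image of x: 4
image of x^2: -24x
image of x^3: 108x^2
each image's coordinates form column j of the matrix


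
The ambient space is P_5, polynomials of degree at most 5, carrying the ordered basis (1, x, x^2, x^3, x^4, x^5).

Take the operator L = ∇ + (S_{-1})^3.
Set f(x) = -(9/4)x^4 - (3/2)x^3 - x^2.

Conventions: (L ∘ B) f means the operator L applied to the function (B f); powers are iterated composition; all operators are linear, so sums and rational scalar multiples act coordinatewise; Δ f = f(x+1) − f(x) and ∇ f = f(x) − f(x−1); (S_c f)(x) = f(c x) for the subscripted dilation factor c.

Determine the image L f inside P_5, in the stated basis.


the image equals g(x) = -(9/4)x^4 - (15/2)x^3 + 8x^2 - (13/2)x + 7/4

∇ f = -9x^3 + 9x^2 - (13/2)x + 7/4
S_{-1} f = -(9/4)x^4 + (3/2)x^3 - x^2
S_{-1} S_{-1} f = -(9/4)x^4 - (3/2)x^3 - x^2
S_{-1} S_{-1} S_{-1} f = -(9/4)x^4 + (3/2)x^3 - x^2
(∇ + (S_{-1})^3) f = -(9/4)x^4 - (15/2)x^3 + 8x^2 - (13/2)x + 7/4


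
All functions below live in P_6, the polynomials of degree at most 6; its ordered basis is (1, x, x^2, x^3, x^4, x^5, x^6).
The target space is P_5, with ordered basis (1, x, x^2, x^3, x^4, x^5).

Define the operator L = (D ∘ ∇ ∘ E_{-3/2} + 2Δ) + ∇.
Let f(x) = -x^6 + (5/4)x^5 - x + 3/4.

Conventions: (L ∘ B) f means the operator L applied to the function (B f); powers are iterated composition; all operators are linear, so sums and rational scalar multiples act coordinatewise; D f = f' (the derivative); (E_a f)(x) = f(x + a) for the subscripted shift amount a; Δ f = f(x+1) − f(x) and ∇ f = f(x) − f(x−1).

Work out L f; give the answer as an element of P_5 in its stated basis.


the image equals g(x) = -18x^5 - (105/4)x^4 + (435/2)x^3 - (1725/2)x^2 + (2629/2)x - 6025/8

E_{-3/2} f = -x^6 + (41/4)x^5 - (345/8)x^4 + (765/8)x^3 - (945/8)x^2 + (4877/64)x - 2385/128
∇ E_{-3/2} f = -6x^5 + (265/4)x^4 - 295x^3 + (5305/8)x^2 - (6023/8)x + 22037/64
D ∇ E_{-3/2} f = -30x^4 + 265x^3 - 885x^2 + (5305/4)x - 6023/8
Δ f = -6x^5 - (35/4)x^4 - (15/2)x^3 - (5/2)x^2 + (1/4)x - 3/4
(2Δ) f = -12x^5 - (35/2)x^4 - 15x^3 - 5x^2 + (1/2)x - 3/2
(D ∘ ∇ ∘ E_{-3/2} + 2Δ) f = -12x^5 - (95/2)x^4 + 250x^3 - 890x^2 + (5307/4)x - 6035/8
∇ f = -6x^5 + (85/4)x^4 - (65/2)x^3 + (55/2)x^2 - (49/4)x + 5/4
((D ∘ ∇ ∘ E_{-3/2} + 2Δ) + ∇) f = -18x^5 - (105/4)x^4 + (435/2)x^3 - (1725/2)x^2 + (2629/2)x - 6025/8


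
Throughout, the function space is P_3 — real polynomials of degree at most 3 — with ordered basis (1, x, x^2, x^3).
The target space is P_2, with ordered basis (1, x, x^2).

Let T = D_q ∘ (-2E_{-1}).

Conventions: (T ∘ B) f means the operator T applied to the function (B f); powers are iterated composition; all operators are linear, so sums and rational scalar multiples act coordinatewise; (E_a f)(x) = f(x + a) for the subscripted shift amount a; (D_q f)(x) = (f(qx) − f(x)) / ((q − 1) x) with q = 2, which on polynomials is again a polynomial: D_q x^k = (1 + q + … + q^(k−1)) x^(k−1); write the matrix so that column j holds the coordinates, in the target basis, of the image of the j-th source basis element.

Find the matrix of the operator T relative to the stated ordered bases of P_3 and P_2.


the matrix is [[0, -2, 4, -6]; [0, 0, -6, 18]; [0, 0, 0, -14]] (rows listed top to bottom)

image of 1: 0
image of x: -2
image of x^2: -6x + 4
image of x^3: -14x^2 + 18x - 6
each image's coordinates form column j of the matrix


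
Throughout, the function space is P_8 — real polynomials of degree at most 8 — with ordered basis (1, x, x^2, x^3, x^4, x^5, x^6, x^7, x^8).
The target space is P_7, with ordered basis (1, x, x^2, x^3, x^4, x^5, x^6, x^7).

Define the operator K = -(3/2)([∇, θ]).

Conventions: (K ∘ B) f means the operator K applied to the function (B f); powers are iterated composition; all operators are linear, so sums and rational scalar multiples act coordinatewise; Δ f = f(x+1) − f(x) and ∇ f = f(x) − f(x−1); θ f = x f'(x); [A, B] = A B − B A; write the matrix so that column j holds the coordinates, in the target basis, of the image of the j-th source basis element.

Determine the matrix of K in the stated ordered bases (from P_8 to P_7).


image of 1: 0
image of x: -3/2
image of x^2: -3x + 3
image of x^3: -(9/2)x^2 + 9x - 9/2
image of x^4: -6x^3 + 18x^2 - 18x + 6
image of x^5: -(15/2)x^4 + 30x^3 - 45x^2 + 30x - 15/2
image of x^6: -9x^5 + 45x^4 - 90x^3 + 90x^2 - 45x + 9
image of x^7: -(21/2)x^6 + 63x^5 - (315/2)x^4 + 210x^3 - (315/2)x^2 + 63x - 21/2
image of x^8: -12x^7 + 84x^6 - 252x^5 + 420x^4 - 420x^3 + 252x^2 - 84x + 12
each image's coordinates form column j of the matrix

the matrix is [[0, -3/2, 3, -9/2, 6, -15/2, 9, -21/2, 12]; [0, 0, -3, 9, -18, 30, -45, 63, -84]; [0, 0, 0, -9/2, 18, -45, 90, -315/2, 252]; [0, 0, 0, 0, -6, 30, -90, 210, -420]; [0, 0, 0, 0, 0, -15/2, 45, -315/2, 420]; [0, 0, 0, 0, 0, 0, -9, 63, -252]; [0, 0, 0, 0, 0, 0, 0, -21/2, 84]; [0, 0, 0, 0, 0, 0, 0, 0, -12]] (rows listed top to bottom)


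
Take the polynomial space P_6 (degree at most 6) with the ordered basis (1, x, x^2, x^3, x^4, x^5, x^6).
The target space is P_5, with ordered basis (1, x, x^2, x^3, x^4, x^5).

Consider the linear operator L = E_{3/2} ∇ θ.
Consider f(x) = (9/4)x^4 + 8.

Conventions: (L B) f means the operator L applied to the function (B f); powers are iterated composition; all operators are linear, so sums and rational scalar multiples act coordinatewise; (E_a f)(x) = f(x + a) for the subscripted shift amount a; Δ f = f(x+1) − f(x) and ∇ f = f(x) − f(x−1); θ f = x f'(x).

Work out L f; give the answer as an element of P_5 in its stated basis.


θ f = 9x^4
∇ θ f = 36x^3 - 54x^2 + 36x - 9
E_{3/2} ∇ θ f = 36x^3 + 108x^2 + 117x + 45

g(x) = 36x^3 + 108x^2 + 117x + 45


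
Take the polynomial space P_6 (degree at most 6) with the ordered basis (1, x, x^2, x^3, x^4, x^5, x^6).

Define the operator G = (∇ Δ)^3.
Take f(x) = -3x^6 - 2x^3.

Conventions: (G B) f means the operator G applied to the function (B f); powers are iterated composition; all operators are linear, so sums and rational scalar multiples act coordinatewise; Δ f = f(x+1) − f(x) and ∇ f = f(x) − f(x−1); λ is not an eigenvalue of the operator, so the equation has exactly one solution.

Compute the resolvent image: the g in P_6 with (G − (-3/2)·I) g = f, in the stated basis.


the result is g(x) = -2x^6 - (4/3)x^3 + 960

write g with unknown coordinates in the stated basis and equate coefficients in (G − (-3/2)·I) g = f
solving from the highest basis element down gives g = -2x^6 - (4/3)x^3 + 960
check: G g = -1440
so G g − (-3/2)·g = -3x^6 - 2x^3 = f ✓


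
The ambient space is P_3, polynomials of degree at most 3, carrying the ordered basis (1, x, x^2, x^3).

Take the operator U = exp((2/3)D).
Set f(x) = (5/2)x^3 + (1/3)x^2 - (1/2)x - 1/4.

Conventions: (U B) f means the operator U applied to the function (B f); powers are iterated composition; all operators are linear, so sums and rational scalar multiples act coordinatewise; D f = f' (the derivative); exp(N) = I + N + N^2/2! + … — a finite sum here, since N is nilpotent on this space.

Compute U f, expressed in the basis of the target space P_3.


order-1 term: 5x^2 + (4/9)x - 1/3
order-2 term: (10/3)x + 4/27
order-3 term: 20/27
the series for exp((2/3)D) f terminates at order 3
exp((2/3)D) f = (5/2)x^3 + (16/3)x^2 + (59/18)x + 11/36

the image equals g(x) = (5/2)x^3 + (16/3)x^2 + (59/18)x + 11/36


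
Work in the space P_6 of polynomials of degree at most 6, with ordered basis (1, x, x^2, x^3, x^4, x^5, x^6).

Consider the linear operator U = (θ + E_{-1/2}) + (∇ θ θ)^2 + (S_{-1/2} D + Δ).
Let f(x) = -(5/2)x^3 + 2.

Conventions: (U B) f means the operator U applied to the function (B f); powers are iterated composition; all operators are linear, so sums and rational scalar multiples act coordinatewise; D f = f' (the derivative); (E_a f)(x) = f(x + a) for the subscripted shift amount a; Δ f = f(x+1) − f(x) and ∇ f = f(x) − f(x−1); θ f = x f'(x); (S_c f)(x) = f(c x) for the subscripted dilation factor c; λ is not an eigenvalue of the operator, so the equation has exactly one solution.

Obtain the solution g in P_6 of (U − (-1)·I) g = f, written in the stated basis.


g(x) = -(1/2)x^3 + (9/32)x^2 + (293/8)x - 15693/256

write g with unknown coordinates in the stated basis and equate coefficients in (U − (-1)·I) g = f
solving from the highest basis element down gives g = -(1/2)x^3 + (9/32)x^2 + (293/8)x - 15693/256
check: U g = -2x^3 - (9/32)x^2 - (293/8)x + 16205/256
so U g − (-1)·g = -(5/2)x^3 + 2 = f ✓


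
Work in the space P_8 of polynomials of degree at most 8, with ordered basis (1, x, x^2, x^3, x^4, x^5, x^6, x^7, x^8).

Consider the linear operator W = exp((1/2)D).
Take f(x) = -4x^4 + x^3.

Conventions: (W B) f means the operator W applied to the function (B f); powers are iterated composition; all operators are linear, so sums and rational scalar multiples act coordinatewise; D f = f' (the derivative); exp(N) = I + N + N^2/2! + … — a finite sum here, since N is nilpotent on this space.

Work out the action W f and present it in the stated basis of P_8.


the result is g(x) = -4x^4 - 7x^3 - (9/2)x^2 - (5/4)x - 1/8

order-1 term: -8x^3 + (3/2)x^2
order-2 term: -6x^2 + (3/4)x
order-3 term: -2x + 1/8
order-4 term: -1/4
the series for exp((1/2)D) f terminates at order 4
exp((1/2)D) f = -4x^4 - 7x^3 - (9/2)x^2 - (5/4)x - 1/8


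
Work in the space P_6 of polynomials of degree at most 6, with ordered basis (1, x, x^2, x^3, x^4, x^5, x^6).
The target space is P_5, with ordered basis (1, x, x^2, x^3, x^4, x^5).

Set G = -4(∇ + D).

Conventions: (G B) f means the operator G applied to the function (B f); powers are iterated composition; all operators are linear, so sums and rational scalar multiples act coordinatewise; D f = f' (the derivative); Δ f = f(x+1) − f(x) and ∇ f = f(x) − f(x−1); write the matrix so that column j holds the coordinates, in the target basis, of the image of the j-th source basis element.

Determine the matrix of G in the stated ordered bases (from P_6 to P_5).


the matrix is [[0, -8, 4, -4, 4, -4, 4]; [0, 0, -16, 12, -16, 20, -24]; [0, 0, 0, -24, 24, -40, 60]; [0, 0, 0, 0, -32, 40, -80]; [0, 0, 0, 0, 0, -40, 60]; [0, 0, 0, 0, 0, 0, -48]] (rows listed top to bottom)

image of 1: 0
image of x: -8
image of x^2: -16x + 4
image of x^3: -24x^2 + 12x - 4
image of x^4: -32x^3 + 24x^2 - 16x + 4
image of x^5: -40x^4 + 40x^3 - 40x^2 + 20x - 4
image of x^6: -48x^5 + 60x^4 - 80x^3 + 60x^2 - 24x + 4
each image's coordinates form column j of the matrix


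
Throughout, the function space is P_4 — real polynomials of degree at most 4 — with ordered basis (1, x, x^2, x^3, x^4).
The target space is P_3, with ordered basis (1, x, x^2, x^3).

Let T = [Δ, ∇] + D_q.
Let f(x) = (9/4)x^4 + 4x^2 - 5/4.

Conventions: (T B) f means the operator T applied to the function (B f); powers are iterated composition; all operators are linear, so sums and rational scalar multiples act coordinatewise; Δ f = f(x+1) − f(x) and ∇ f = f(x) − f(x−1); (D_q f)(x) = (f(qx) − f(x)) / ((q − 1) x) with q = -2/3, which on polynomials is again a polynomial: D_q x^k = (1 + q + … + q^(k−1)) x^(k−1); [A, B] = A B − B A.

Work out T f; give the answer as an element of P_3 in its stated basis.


∇ f = 9x^3 - (27/2)x^2 + 17x - 25/4
Δ ∇ f = 27x^2 + 25/2
Δ f = 9x^3 + (27/2)x^2 + 17x + 25/4
∇ Δ f = 27x^2 + 25/2
[Δ, ∇] f = 0
D_q f = (13/12)x^3 + (4/3)x
([Δ, ∇] + D_q) f = (13/12)x^3 + (4/3)x

the image equals g(x) = (13/12)x^3 + (4/3)x
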